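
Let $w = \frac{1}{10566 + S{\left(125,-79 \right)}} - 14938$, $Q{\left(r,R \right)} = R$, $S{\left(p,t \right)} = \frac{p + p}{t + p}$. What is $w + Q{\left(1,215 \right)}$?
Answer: $- \frac{3579794366}{243143} \approx -14723.0$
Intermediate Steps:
$S{\left(p,t \right)} = \frac{2 p}{p + t}$
$w = - \frac{3632070111}{243143}$ ($w = \frac{1}{10566 + 2 \cdot 125 \frac{1}{125 - 79}} - 14938 = \frac{1}{10566 + 2 \cdot 125 \cdot \frac{1}{46}} - 14938 = \frac{1}{10566 + \frac{125}{23}} - 14938 = \frac{1}{\frac{243143}{23}} - 14938 = \frac{23}{243143} - 14938 = - \frac{3632070111}{243143} \approx -14938.0$)
$w + Q{\left(1,215 \right)} = - \frac{3632070111}{243143} + 215 = - \frac{3579794366}{243143}$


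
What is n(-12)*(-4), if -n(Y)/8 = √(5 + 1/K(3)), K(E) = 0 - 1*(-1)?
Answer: 32*√6 ≈ 78.384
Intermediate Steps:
K(E) = 1 (K(E) = 0 + 1 = 1)
n(Y) = -8*√6 (n(Y) = -8*√(5 + 1/1) = -8*√(5 + 1) = -8*√6)
n(-12)*(-4) = -8*√6*(-4) = 32*√6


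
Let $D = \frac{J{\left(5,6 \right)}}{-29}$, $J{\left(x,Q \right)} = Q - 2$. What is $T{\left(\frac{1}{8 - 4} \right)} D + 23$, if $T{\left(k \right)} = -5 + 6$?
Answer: $\frac{663}{29} \approx 22.862$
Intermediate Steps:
$J{\left(x,Q \right)} = -2 + Q$ ($J{\left(x,Q \right)} = Q - 2 = -2 + Q$)
$D = - \frac{4}{29}$ ($D = \frac{-2 + 6}{-29} = 4 \left(- \frac{1}{29}\right) = - \frac{4}{29} \approx -0.13793$)
$T{\left(k \right)} = 1$
$T{\left(\frac{1}{8 - 4} \right)} D + 23 = 1 \left(- \frac{4}{29}\right) + 23 = - \frac{4}{29} + 23 = \frac{663}{29}$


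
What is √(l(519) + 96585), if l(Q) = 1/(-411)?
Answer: √16315234374/411 ≈ 310.78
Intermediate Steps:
l(Q) = -1/411
√(l(519) + 96585) = √(-1/411 + 96585) = √(39696434/411) = √16315234374/411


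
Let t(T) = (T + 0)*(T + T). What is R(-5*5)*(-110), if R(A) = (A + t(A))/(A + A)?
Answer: 2695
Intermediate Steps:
t(T) = 2*T² (t(T) = T*(2*T) = 2*T²)
R(A) = (A + 2*A²)/(2*A) (R(A) = (A + 2*A²)/(A + A) = (A + 2*A²)/((2*A)) = (A + 2*A²)*(1/(2*A)) = (A + 2*A²)/(2*A))
R(-5*5)*(-110) = (½ - 5*5)*(-110) = (½ - 25)*(-110) = -49/2*(-110) = 2695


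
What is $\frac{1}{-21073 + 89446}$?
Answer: $\frac{1}{68373} \approx 1.4626 \cdot 10^{-5}$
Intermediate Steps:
$\frac{1}{-21073 + 89446} = \frac{1}{68373}$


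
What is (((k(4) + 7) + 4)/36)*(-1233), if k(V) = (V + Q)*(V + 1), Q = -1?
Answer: -1781/2 ≈ -890.50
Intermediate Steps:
k(V) = (1 + V)*(-1 + V) (k(V) = (V - 1)*(V + 1) = (-1 + V)*(1 + V) = (1 + V)*(-1 + V))
(((k(4) + 7) + 4)/36)*(-1233) = ((((-1 + 4**2) + 7) + 4)/36)*(-1233) = ((((-1 + 16) + 7) + 4)*(1/36))*(-1233) = (((15 + 7) + 4)*(1/36))*(-1233) = ((22 + 4)*(1/36))*(-1233) = (26*(1/36))*(-1233) = (13/18)*(-1233) = -1781/2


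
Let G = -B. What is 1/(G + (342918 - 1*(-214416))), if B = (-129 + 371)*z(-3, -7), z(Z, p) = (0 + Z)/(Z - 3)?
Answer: 1/557213 ≈ 1.7946e-6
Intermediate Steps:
z(Z, p) = Z/(-3 + Z)
B = 121 (B = (-129 + 371)*(-3/(-3 - 3)) = 242*(-3/(-6)) = 242*(-3*(-1/6)) = 242*(1/2) = 121)
G = -121 (G = -1*121 = -121)
1/(G + (342918 - 1*(-214416))) = 1/(-121 + (342918 - 1*(-214416))) = 1/(-121 + (342918 + 214416)) = 1/(-121 + 557334) = 1/557213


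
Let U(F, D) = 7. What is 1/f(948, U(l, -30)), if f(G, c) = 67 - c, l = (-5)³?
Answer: 1/60 ≈ 0.016667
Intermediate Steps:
l = -125
1/f(948, U(l, -30)) = 1/(67 - 1*7) = 1/(67 - 7) = 1/60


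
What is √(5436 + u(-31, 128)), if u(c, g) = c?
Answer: √5405 ≈ 73.519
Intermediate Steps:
√(5436 + u(-31, 128)) = √(5436 - 31) = √5405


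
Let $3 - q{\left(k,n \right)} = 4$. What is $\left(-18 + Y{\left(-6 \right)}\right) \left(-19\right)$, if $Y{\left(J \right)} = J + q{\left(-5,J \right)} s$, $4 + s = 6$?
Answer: $494$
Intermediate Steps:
$s = 2$ ($s = -4 + 6 = 2$)
$q{\left(k,n \right)} = -1$ ($q{\left(k,n \right)} = 3 - 4 = -1$)
$Y{\left(J \right)} = -2 + J$ ($Y{\left(J \right)} = J - 2 = -2 + J$)
$\left(-18 + Y{\left(-6 \right)}\right) \left(-19\right) = \left(-18 - 8\right) \left(-19\right) = \left(-26\right) \left(-19\right) = 494$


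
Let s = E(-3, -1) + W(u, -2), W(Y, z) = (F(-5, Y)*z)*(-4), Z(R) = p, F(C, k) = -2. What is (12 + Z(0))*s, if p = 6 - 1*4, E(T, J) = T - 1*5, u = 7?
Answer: -336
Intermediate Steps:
E(T, J) = -5 + T (E(T, J) = T - 5 = -5 + T)
p = 2 (p = 6 - 4 = 2)
Z(R) = 2
W(Y, z) = 8*z (W(Y, z) = -2*z*(-4) = 8*z)
s = -24 (s = (-5 - 3) + 8*(-2) = -8 - 16 = -24)
(12 + Z(0))*s = (12 + 2)*(-24) = 14*(-24) = -336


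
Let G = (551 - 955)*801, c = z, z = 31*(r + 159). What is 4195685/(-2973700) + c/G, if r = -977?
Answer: -64116668207/48115060740 ≈ -1.3326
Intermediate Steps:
z = -25358 (z = 31*(-977 + 159) = 31*(-818) = -25358)
c = -25358
G = -323604 (G = -404*801 = -323604)
4195685/(-2973700) + c/G = 4195685/(-2973700) - 25358/(-323604) = 4195685*(-1/2973700) - 25358*(-1/323604) = -839137/594740 + 12679/161802 = -64116668207/48115060740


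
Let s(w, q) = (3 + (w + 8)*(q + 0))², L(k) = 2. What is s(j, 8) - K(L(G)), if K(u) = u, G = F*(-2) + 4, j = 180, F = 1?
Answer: 2271047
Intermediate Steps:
G = 2 (G = 1*(-2) + 4 = -2 + 4 = 2)
s(w, q) = (3 + q*(8 + w))² (s(w, q) = (3 + (8 + w)*q)² = (3 + q*(8 + w))²)
s(j, 8) - K(L(G)) = (3 + 8*8 + 8*180)² - 1*2 = (3 + 64 + 1440)² - 2 = 1507² - 2 = 2271049 - 2 = 2271047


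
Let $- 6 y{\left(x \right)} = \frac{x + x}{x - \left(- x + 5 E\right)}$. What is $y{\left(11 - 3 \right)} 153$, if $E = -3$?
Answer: $- \frac{408}{31} \approx -13.161$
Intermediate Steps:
$y{\left(x \right)} = - \frac{x}{3 \left(15 + 2 x\right)}$ ($y{\left(x \right)} = - \frac{\left(x + x\right) \frac{1}{x + \left(x - -15\right)}}{6} = - \frac{2 x \frac{1}{x + \left(x + 15\right)}}{6} = - \frac{2 x \frac{1}{x + \left(15 + x\right)}}{6} = - \frac{2 x \frac{1}{15 + 2 x}}{6} = - \frac{x}{3 \left(15 + 2 x\right)}$)
$y{\left(11 - 3 \right)} 153 = - \frac{11 - 3}{45 + 6 \left(11 - 3\right)} 153 = \left(-1\right) 8 \frac{1}{45 + 6 \cdot 8} \cdot 153 = \left(-1\right) 8 \frac{1}{45 + 48} \cdot 153 = \left(-1\right) 8 \cdot \frac{1}{93} \cdot 153 = \left(- \frac{8}{93}\right) 153 = - \frac{408}{31}$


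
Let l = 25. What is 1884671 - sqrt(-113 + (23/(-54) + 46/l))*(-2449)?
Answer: 1884671 + 2449*I*sqrt(903846)/90 ≈ 1.8847e+6 + 25870.0*I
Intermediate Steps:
1884671 - sqrt(-113 + (23/(-54) + 46/l))*(-2449) = 1884671 - sqrt(-113 + (23/(-54) + 46/25))*(-2449) = 1884671 - sqrt(-113 + (23*(-1/54) + 46*(1/25)))*(-2449) = 1884671 - sqrt(-113 + (-23/54 + 46/25))*(-2449) = 1884671 - sqrt(-113 + 1909/1350)*(-2449) = 1884671 - sqrt(-150641/1350)*(-2449) = 1884671 - I*sqrt(903846)/90*(-2449) = 1884671 - (-2449)*I*sqrt(903846)/90 = 1884671 + 2449*I*sqrt(903846)/90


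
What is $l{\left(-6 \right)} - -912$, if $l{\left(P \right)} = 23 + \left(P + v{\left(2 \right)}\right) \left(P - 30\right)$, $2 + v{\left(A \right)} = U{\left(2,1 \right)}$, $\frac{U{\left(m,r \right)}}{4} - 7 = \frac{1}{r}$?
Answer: $71$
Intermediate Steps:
$U{\left(m,r \right)} = 28 + \frac{4}{r}$
$v{\left(A \right)} = 30$ ($v{\left(A \right)} = -2 + \left(28 + \frac{4}{1}\right) = -2 + \left(28 + 4 \cdot 1\right) = -2 + \left(28 + 4\right) = -2 + 32 = 30$)
$l{\left(P \right)} = 23 + \left(-30 + P\right) \left(30 + P\right)$ ($l{\left(P \right)} = 23 + \left(P + 30\right) \left(P - 30\right) = 23 + \left(30 + P\right) \left(-30 + P\right) = 23 + \left(-30 + P\right) \left(30 + P\right)$)
$l{\left(-6 \right)} - -912 = \left(-877 + \left(-6\right)^{2}\right) - -912 = \left(-877 + 36\right) + 912 = -841 + 912 = 71$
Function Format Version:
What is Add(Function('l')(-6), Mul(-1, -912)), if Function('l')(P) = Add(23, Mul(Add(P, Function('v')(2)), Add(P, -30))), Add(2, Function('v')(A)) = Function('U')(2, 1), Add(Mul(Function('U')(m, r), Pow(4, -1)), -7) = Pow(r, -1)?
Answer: 71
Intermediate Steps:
Function('U')(m, r) = Add(28, Mul(4, Pow(r, -1)))
Function('v')(A) = 30 (Function('v')(A) = Add(-2, Add(28, Mul(4, Pow(1, -1)))) = Add(-2, Add(28, Mul(4, 1))) = Add(-2, Add(28, 4)) = Add(-2, 32) = 30)
Function('l')(P) = Add(23, Mul(Add(-30, P), Add(30, P))) (Function('l')(P) = Add(23, Mul(Add(P, 30), Add(P, -30))) = Add(23, Mul(Add(30, P), Add(-30, P))) = Add(23, Mul(Add(-30, P), Add(30, P))))
Add(Function('l')(-6), Mul(-1, -912)) = Add(Add(-877, Pow(-6, 2)), Mul(-1, -912)) = Add(Add(-877, 36), 912) = Add(-841, 912) = 71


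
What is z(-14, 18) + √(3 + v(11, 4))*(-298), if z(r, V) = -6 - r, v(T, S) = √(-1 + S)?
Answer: 8 - 298*√(3 + √3) ≈ -640.25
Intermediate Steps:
z(-14, 18) + √(3 + v(11, 4))*(-298) = (-6 - 1*(-14)) + √(3 + √(-1 + 4))*(-298) = (-6 + 14) + √(3 + √3)*(-298) = 8 - 298*√(3 + √3)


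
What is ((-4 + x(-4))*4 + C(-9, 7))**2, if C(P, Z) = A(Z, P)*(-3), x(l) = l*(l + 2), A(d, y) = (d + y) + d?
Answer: 1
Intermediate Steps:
A(d, y) = y + 2*d
x(l) = l*(2 + l)
C(P, Z) = -6*Z - 3*P (C(P, Z) = (P + 2*Z)*(-3) = -6*Z - 3*P)
((-4 + x(-4))*4 + C(-9, 7))**2 = ((-4 - 4*(2 - 4))*4 + (-6*7 - 3*(-9)))**2 = ((-4 - 4*(-2))*4 + (-42 + 27))**2 = ((-4 + 8)*4 - 15)**2 = (4*4 - 15)**2 = (16 - 15)**2 = 1**2 = 1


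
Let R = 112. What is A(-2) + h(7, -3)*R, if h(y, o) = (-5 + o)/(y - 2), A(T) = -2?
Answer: -906/5 ≈ -181.20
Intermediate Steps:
h(y, o) = (-5 + o)/(-2 + y)
A(-2) + h(7, -3)*R = -2 + ((-5 - 3)/(-2 + 7))*112 = -2 + (-8/5)*112 = -2 + ((⅕)*(-8))*112 = -2 - 8/5*112 = -2 - 896/5 = -906/5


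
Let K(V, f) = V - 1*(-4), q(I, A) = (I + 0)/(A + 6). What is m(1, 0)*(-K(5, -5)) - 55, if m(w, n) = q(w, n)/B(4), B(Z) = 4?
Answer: -443/8 ≈ -55.375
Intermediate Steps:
q(I, A) = I/(6 + A)
K(V, f) = 4 + V (K(V, f) = V + 4 = 4 + V)
m(w, n) = w/(4*(6 + n)) (m(w, n) = (w/(6 + n))/4 = (w/(6 + n))*(¼) = w/(4*(6 + n)))
m(1, 0)*(-K(5, -5)) - 55 = ((¼)*1/(6 + 0))*(-(4 + 5)) - 55 = ((¼)*1/6)*(-1*9) - 55 = ((¼)*1*(⅙))*(-9) - 55 = (1/24)*(-9) - 55 = -3/8 - 55 = -443/8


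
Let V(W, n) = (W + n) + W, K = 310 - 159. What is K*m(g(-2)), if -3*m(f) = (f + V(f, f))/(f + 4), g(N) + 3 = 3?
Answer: 0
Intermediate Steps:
g(N) = 0 (g(N) = -3 + 3 = 0)
K = 151
V(W, n) = n + 2*W
m(f) = -4*f/(3*(4 + f)) (m(f) = -(f + (f + 2*f))/(3*(f + 4)) = -(f + 3*f)/(3*(4 + f)) = -4*f/(3*(4 + f)))
K*m(g(-2)) = 151*(-4*0/(12 + 3*0)) = 151*(-4*0/(12 + 0)) = 151*(-4*0/12) = 151*(-4*0*1/12) = 151*0 = 0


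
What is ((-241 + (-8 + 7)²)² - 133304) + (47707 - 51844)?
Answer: -79841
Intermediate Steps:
((-241 + (-8 + 7)²)² - 133304) + (47707 - 51844) = ((-241 + (-1)²)² - 133304) - 4137 = ((-241 + 1)² - 133304) - 4137 = ((-240)² - 133304) - 4137 = (57600 - 133304) - 4137 = -75704 - 4137 = -79841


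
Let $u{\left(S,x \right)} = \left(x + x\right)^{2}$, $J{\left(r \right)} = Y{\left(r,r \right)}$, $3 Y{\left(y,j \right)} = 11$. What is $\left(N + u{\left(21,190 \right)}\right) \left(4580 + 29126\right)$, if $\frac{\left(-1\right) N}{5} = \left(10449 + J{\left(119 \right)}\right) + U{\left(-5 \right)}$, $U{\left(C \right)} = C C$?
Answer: $\frac{9304035710}{3} \approx 3.1013 \cdot 10^{9}$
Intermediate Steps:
$U{\left(C \right)} = C^{2}$
$Y{\left(y,j \right)} = \frac{11}{3}$ ($Y{\left(y,j \right)} = \frac{1}{3} \cdot 11 = \frac{11}{3}$)
$J{\left(r \right)} = \frac{11}{3}$
$N = - \frac{157165}{3}$ ($N = - 5 \left(\left(10449 + \frac{11}{3}\right) + \left(-5\right)^{2}\right) = - 5 \left(\frac{31358}{3} + 25\right) = \left(-5\right) \frac{31433}{3} = - \frac{157165}{3} \approx -52388.0$)
$u{\left(S,x \right)} = 4 x^{2}$ ($u{\left(S,x \right)} = \left(2 x\right)^{2} = 4 x^{2}$)
$\left(N + u{\left(21,190 \right)}\right) \left(4580 + 29126\right) = \left(- \frac{157165}{3} + 4 \cdot 190^{2}\right) \left(4580 + 29126\right) = \left(- \frac{157165}{3} + 4 \cdot 36100\right) 33706 = \left(- \frac{157165}{3} + 144400\right) 33706 = \frac{276035}{3} \cdot 33706 = \frac{9304035710}{3}$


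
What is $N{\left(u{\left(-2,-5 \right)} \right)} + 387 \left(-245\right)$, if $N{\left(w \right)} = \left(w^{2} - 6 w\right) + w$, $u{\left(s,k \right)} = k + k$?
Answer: $-94665$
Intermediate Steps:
$u{\left(s,k \right)} = 2 k$
$N{\left(w \right)} = w^{2} - 5 w$
$N{\left(u{\left(-2,-5 \right)} \right)} + 387 \left(-245\right) = 2 \left(-5\right) \left(-5 + 2 \left(-5\right)\right) + 387 \left(-245\right) = - 10 \left(-5 - 10\right) - 94815 = \left(-10\right) \left(-15\right) - 94815 = 150 - 94815 = -94665$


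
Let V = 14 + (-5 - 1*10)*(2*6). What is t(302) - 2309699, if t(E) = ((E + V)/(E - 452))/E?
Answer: -26157341209/11325 ≈ -2.3097e+6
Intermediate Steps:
V = -166 (V = 14 + (-5 - 10)*12 = 14 - 15*12 = 14 - 180 = -166)
t(E) = (-166 + E)/(E*(-452 + E)) (t(E) = ((E - 166)/(E - 452))/E = ((-166 + E)/(-452 + E))/E = (-166 + E)/(E*(-452 + E)))
t(302) - 2309699 = (-166 + 302)/(302*(-452 + 302)) - 2309699 = (1/302)*136/(-150) - 2309699 = (1/302)*(-1/150)*136 - 2309699 = -34/11325 - 2309699 = -26157341209/11325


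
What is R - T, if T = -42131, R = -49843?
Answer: -7712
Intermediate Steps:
R - T = -49843 - 1*(-42131) = -49843 + 42131 = -7712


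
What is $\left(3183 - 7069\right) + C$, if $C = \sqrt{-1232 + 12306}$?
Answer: $-3886 + 7 \sqrt{226} \approx -3780.8$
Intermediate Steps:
$C = 7 \sqrt{226}$ ($C = \sqrt{11074} = 7 \sqrt{226} \approx 105.23$)
$\left(3183 - 7069\right) + C = \left(3183 - 7069\right) + 7 \sqrt{226} = -3886 + 7 \sqrt{226}$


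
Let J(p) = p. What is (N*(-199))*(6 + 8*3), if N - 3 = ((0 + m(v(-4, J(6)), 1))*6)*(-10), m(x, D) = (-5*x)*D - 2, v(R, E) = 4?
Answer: -7898310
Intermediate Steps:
m(x, D) = -2 - 5*D*x (m(x, D) = -5*D*x - 2 = -2 - 5*D*x)
N = 1323 (N = 3 + ((0 + (-2 - 5*1*4))*6)*(-10) = 3 + ((0 + (-2 - 20))*6)*(-10) = 3 + ((0 - 22)*6)*(-10) = 3 - 22*6*(-10) = 3 - 132*(-10) = 3 + 1320 = 1323)
(N*(-199))*(6 + 8*3) = (1323*(-199))*(6 + 8*3) = -263277*(6 + 24) = -263277*30 = -7898310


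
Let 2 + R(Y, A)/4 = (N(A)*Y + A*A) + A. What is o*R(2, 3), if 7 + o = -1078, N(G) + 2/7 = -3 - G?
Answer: 11160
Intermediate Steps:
N(G) = -23/7 - G (N(G) = -2/7 + (-3 - G) = -23/7 - G)
o = -1085 (o = -7 - 1078 = -1085)
R(Y, A) = -8 + 4*A + 4*A**2 + 4*Y*(-23/7 - A) (R(Y, A) = -8 + 4*(((-23/7 - A)*Y + A*A) + A) = -8 + 4*((Y*(-23/7 - A) + A**2) + A) = -8 + 4*((A**2 + Y*(-23/7 - A)) + A) = -8 + 4*(A + A**2 + Y*(-23/7 - A)) = -8 + (4*A + 4*A**2 + 4*Y*(-23/7 - A)) = -8 + 4*A + 4*A**2 + 4*Y*(-23/7 - A))
o*R(2, 3) = -1085*(-8 + 4*3 + 4*3**2 - 4/7*2*(23 + 7*3)) = -1085*(-8 + 12 + 4*9 - 4/7*2*(23 + 21)) = -1085*(-8 + 12 + 36 - 4/7*2*44) = -1085*(-8 + 12 + 36 - 352/7) = -1085*(-72/7) = 11160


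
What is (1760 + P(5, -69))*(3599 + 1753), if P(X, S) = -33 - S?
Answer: 9612192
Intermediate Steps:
(1760 + P(5, -69))*(3599 + 1753) = (1760 + (-33 - 1*(-69)))*(3599 + 1753) = (1760 + (-33 + 69))*5352 = (1760 + 36)*5352 = 1796*5352 = 9612192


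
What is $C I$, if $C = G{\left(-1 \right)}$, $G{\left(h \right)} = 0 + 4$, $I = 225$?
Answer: $900$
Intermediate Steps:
$G{\left(h \right)} = 4$
$C = 4$
$C I = 4 \cdot 225 = 900$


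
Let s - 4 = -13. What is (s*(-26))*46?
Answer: 10764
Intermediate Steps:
s = -9 (s = 4 - 13 = -9)
(s*(-26))*46 = -9*(-26)*46 = 234*46 = 10764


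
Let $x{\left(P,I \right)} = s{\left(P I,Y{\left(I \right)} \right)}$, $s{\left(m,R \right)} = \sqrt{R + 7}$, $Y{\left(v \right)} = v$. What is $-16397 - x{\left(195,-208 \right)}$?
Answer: $-16397 - i \sqrt{201} \approx -16397.0 - 14.177 i$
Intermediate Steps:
$s{\left(m,R \right)} = \sqrt{7 + R}$
$x{\left(P,I \right)} = \sqrt{7 + I}$
$-16397 - x{\left(195,-208 \right)} = -16397 - \sqrt{7 - 208} = -16397 - \sqrt{-201} = -16397 - i \sqrt{201}$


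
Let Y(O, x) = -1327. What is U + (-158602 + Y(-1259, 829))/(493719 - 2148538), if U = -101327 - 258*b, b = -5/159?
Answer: -167664258994/1654819 ≈ -1.0132e+5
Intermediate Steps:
b = -5/159 (b = (1/159)*(-5) = -5/159 ≈ -0.031447)
U = -5369901/53 (U = -101327 - 258*(-5/159) = -101327 + 430/53 = -5369901/53 ≈ -1.0132e+5)
U + (-158602 + Y(-1259, 829))/(493719 - 2148538) = -5369901/53 + (-158602 - 1327)/(493719 - 2148538) = -5369901/53 - 159929/(-1654819) = -5369901/53 - 159929*(-1/1654819) = -5369901/53 + 159929/1654819 = -167664258994/1654819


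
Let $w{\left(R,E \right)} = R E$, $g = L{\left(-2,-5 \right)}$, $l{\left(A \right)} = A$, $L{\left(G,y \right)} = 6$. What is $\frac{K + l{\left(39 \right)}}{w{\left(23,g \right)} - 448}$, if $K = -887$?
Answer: $\frac{424}{155} \approx 2.7355$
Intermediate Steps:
$g = 6$
$w{\left(R,E \right)} = E R$
$\frac{K + l{\left(39 \right)}}{w{\left(23,g \right)} - 448} = \frac{-887 + 39}{6 \cdot 23 - 448} = - \frac{848}{138 - 448} = - \frac{848}{-310} = \left(-848\right) \left(- \frac{1}{310}\right) = \frac{424}{155}$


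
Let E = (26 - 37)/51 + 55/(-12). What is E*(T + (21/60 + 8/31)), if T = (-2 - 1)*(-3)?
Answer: -5831903/126480 ≈ -46.109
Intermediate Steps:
E = -979/204 (E = -11*1/51 + 55*(-1/12) = -11/51 - 55/12 = -979/204 ≈ -4.7990)
T = 9 (T = -3*(-3) = 9)
E*(T + (21/60 + 8/31)) = -979*(9 + (21/60 + 8/31))/204 = -979*(9 + (21*(1/60) + 8*(1/31)))/204 = -979*(9 + (7/20 + 8/31))/204 = -979*(9 + 377/620)/204 = -979/204*5957/620 = -5831903/126480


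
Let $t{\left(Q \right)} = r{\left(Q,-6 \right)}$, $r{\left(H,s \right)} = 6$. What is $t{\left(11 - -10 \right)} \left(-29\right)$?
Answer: $-174$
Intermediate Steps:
$t{\left(Q \right)} = 6$
$t{\left(11 - -10 \right)} \left(-29\right) = 6 \left(-29\right) = -174$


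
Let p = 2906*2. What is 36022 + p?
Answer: 41834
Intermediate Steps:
p = 5812
36022 + p = 36022 + 5812 = 41834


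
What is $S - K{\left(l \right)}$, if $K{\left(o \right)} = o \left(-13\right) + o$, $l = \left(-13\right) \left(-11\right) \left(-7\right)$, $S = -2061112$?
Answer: $-2073124$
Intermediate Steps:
$l = -1001$ ($l = 143 \left(-7\right) = -1001$)
$K{\left(o \right)} = - 12 o$ ($K{\left(o \right)} = - 13 o + o = - 12 o$)
$S - K{\left(l \right)} = -2061112 - \left(-12\right) \left(-1001\right) = -2061112 - 12012 = -2073124$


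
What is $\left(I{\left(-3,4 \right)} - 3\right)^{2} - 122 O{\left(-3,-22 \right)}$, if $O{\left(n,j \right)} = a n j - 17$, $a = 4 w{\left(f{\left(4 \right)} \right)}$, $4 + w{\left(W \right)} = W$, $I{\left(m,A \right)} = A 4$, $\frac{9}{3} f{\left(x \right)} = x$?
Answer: $88131$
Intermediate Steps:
$f{\left(x \right)} = \frac{x}{3}$
$I{\left(m,A \right)} = 4 A$
$w{\left(W \right)} = -4 + W$
$a = - \frac{32}{3}$ ($a = 4 \left(-4 + \frac{1}{3} \cdot 4\right) = 4 \left(-4 + \frac{4}{3}\right) = 4 \left(- \frac{8}{3}\right) = - \frac{32}{3} \approx -10.667$)
$O{\left(n,j \right)} = -17 - \frac{32 j n}{3}$ ($O{\left(n,j \right)} = - \frac{32 n}{3} j - 17 = - \frac{32 j n}{3} - 17 = -17 - \frac{32 j n}{3}$)
$\left(I{\left(-3,4 \right)} - 3\right)^{2} - 122 O{\left(-3,-22 \right)} = \left(4 \cdot 4 - 3\right)^{2} - 122 \left(-17 - \left(- \frac{704}{3}\right) \left(-3\right)\right) = \left(16 - 3\right)^{2} - 122 \left(-17 - 704\right) = 13^{2} - -87962 = 169 + 87962 = 88131$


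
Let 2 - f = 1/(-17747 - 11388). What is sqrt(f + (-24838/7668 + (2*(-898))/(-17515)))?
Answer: 55*I*sqrt(255690501065074554)/26086511718 ≈ 1.0661*I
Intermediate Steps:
f = 58271/29135 (f = 2 - 1/(-17747 - 11388) = 2 - 1/(-29135) = 2 - 1*(-1/29135) = 2 + 1/29135 = 58271/29135 ≈ 2.0000)
sqrt(f + (-24838/7668 + (2*(-898))/(-17515))) = sqrt(58271/29135 + (-24838/7668 + (2*(-898))/(-17515))) = sqrt(58271/29135 + (-24838*1/7668 - 1796*(-1/17515))) = sqrt(58271/29135 + (-12419/3834 + 1796/17515)) = sqrt(58271/29135 - 210632921/67152510) = sqrt(-88949849725/78259535154) = 55*I*sqrt(255690501065074554)/26086511718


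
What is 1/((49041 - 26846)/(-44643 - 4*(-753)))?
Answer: -41631/22195 ≈ -1.8757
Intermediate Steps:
1/((49041 - 26846)/(-44643 - 4*(-753))) = 1/(22195/(-44643 + 3012)) = 1/(22195/(-41631)) = 1/(22195*(-1/41631)) = 1/(-22195/41631) = -41631/22195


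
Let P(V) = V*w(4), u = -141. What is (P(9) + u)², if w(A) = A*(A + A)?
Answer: 21609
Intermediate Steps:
w(A) = 2*A² (w(A) = A*(2*A) = 2*A²)
P(V) = 32*V (P(V) = V*(2*4²) = V*(2*16) = V*32 = 32*V)
(P(9) + u)² = (32*9 - 141)² = (288 - 141)² = 147² = 21609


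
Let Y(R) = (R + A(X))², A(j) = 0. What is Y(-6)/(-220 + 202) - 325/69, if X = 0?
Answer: -463/69 ≈ -6.7101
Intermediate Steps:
Y(R) = R² (Y(R) = (R + 0)² = R²)
Y(-6)/(-220 + 202) - 325/69 = (-6)²/(-220 + 202) - 325/69 = 36/(-18) - 325*1/69 = 36*(-1/18) - 325/69 = -2 - 325/69 = -463/69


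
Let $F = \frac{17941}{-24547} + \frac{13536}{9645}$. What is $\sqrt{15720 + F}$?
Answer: $\frac{\sqrt{97910647166165923145}}{78918605} \approx 125.38$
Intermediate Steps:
$F = \frac{53075749}{78918605}$ ($F = 17941 \left(- \frac{1}{24547}\right) + 13536 \cdot \frac{1}{9645} = - \frac{17941}{24547} + \frac{4512}{3215} = \frac{53075749}{78918605} \approx 0.67254$)
$\sqrt{15720 + F} = \sqrt{15720 + \frac{53075749}{78918605}} = \sqrt{\frac{1240653546349}{78918605}} = \frac{\sqrt{97910647166165923145}}{78918605}$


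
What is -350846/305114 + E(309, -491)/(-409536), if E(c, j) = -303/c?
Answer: -7399714065727/6435191105856 ≈ -1.1499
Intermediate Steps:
-350846/305114 + E(309, -491)/(-409536) = -350846/305114 - 303/309/(-409536) = -350846*1/305114 - 303*1/309*(-1/409536) = -175423/152557 - 101/103*(-1/409536) = -175423/152557 + 101/42182208 = -7399714065727/6435191105856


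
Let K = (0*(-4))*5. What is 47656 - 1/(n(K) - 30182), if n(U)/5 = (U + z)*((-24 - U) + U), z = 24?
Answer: 1575602673/33062 ≈ 47656.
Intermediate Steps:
K = 0 (K = 0*5 = 0)
n(U) = -2880 - 120*U (n(U) = 5*((U + 24)*((-24 - U) + U)) = 5*((24 + U)*(-24)) = 5*(-576 - 24*U) = -2880 - 120*U)
47656 - 1/(n(K) - 30182) = 47656 - 1/((-2880 - 120*0) - 30182) = 47656 - 1/((-2880 + 0) - 30182) = 47656 - 1/(-2880 - 30182) = 47656 - 1/(-33062) = 47656 - 1*(-1/33062) = 47656 + 1/33062 = 1575602673/33062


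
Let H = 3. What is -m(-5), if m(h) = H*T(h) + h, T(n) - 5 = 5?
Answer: -25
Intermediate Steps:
T(n) = 10 (T(n) = 5 + 5 = 10)
m(h) = 30 + h (m(h) = 3*10 + h = 30 + h)
-m(-5) = -(30 - 5) = -1*25 = -25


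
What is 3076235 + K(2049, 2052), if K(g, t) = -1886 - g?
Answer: 3072300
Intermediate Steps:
3076235 + K(2049, 2052) = 3076235 + (-1886 - 1*2049) = 3076235 + (-1886 - 2049) = 3076235 - 3935 = 3072300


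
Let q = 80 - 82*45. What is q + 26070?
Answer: 22460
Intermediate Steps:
q = -3610 (q = 80 - 3690 = -3610)
q + 26070 = -3610 + 26070 = 22460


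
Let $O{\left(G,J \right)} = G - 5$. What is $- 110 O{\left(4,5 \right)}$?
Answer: $110$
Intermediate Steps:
$O{\left(G,J \right)} = -5 + G$ ($O{\left(G,J \right)} = G - 5 = -5 + G$)
$- 110 O{\left(4,5 \right)} = - 110 \left(-5 + 4\right) = \left(-110\right) \left(-1\right) = 110$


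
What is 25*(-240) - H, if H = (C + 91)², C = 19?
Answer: -18100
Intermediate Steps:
H = 12100 (H = (19 + 91)² = 110² = 12100)
25*(-240) - H = 25*(-240) - 1*12100 = -6000 - 12100 = -18100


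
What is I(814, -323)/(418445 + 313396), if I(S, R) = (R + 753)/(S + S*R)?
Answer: -215/95910690414 ≈ -2.2417e-9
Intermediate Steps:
I(S, R) = (753 + R)/(S + R*S)
I(814, -323)/(418445 + 313396) = ((753 - 323)/(814*(1 - 323)))/(418445 + 313396) = ((1/814)*430/(-322))/731841 = ((1/814)*(-1/322)*430)*(1/731841) = -215/131054*1/731841 = -215/95910690414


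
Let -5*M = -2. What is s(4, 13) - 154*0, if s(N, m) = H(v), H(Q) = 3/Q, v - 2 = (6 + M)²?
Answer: 25/358 ≈ 0.069832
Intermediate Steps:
M = ⅖ (M = -⅕*(-2) = ⅖ ≈ 0.40000)
v = 1074/25 (v = 2 + (6 + ⅖)² = 2 + (32/5)² = 2 + 1024/25 = 1074/25 ≈ 42.960)
s(N, m) = 25/358 (s(N, m) = 3/(1074/25) = 3*(25/1074) = 25/358)
s(4, 13) - 154*0 = 25/358 - 154*0 = 25/358 + 0 = 25/358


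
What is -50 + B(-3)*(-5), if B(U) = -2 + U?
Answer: -25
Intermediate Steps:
-50 + B(-3)*(-5) = -50 + (-2 - 3)*(-5) = -50 - 5*(-5) = -50 + 25 = -25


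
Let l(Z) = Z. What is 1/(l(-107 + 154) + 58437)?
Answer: 1/58484 ≈ 1.7099e-5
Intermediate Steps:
1/(l(-107 + 154) + 58437) = 1/((-107 + 154) + 58437) = 1/(47 + 58437) = 1/58484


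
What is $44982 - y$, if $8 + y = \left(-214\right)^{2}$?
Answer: $-806$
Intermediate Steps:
$y = 45788$ ($y = -8 + \left(-214\right)^{2} = -8 + 45796 = 45788$)
$44982 - y = 44982 - 45788 = -806$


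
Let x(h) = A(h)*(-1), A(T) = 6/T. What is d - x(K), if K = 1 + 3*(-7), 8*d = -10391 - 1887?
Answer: -30701/20 ≈ -1535.1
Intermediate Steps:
d = -6139/4 (d = (-10391 - 1887)/8 = (⅛)*(-12278) = -6139/4 ≈ -1534.8)
K = -20 (K = 1 - 21 = -20)
x(h) = -6/h (x(h) = (6/h)*(-1) = -6/h)
d - x(K) = -6139/4 - (-6)/(-20) = -6139/4 - (-6)*(-1)/20 = -6139/4 - 1*3/10 = -6139/4 - 3/10 = -30701/20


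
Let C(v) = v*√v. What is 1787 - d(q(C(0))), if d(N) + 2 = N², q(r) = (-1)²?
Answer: 1788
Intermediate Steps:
C(v) = v^(3/2)
q(r) = 1
d(N) = -2 + N²
1787 - d(q(C(0))) = 1787 - (-2 + 1²) = 1787 - (-2 + 1) = 1787 - 1*(-1) = 1787 + 1 = 1788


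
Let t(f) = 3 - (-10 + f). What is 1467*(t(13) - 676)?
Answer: -991692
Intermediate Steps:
t(f) = 13 - f (t(f) = 3 + (10 - f) = 13 - f)
1467*(t(13) - 676) = 1467*((13 - 1*13) - 676) = 1467*((13 - 13) - 676) = 1467*(0 - 676) = 1467*(-676) = -991692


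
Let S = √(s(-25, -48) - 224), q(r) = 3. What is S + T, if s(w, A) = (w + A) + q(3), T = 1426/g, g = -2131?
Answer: -1426/2131 + 7*I*√6 ≈ -0.66917 + 17.146*I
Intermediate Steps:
T = -1426/2131 (T = 1426/(-2131) = 1426*(-1/2131) = -1426/2131 ≈ -0.66917)
s(w, A) = 3 + A + w (s(w, A) = (w + A) + 3 = (A + w) + 3 = 3 + A + w)
S = 7*I*√6 (S = √((3 - 48 - 25) - 224) = √(-70 - 224) = √(-294) = 7*I*√6 ≈ 17.146*I)
S + T = 7*I*√6 - 1426/2131 = -1426/2131 + 7*I*√6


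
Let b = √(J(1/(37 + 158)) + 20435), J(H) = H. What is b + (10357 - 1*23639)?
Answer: -13282 + √777041070/195 ≈ -13139.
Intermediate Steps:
b = √777041070/195 (b = √(1/(37 + 158) + 20435) = √(1/195 + 20435) = √(3984826/195) = √777041070/195 ≈ 142.95)
b + (10357 - 1*23639) = √777041070/195 + (10357 - 1*23639) = √777041070/195 + (10357 - 23639) = √777041070/195 - 13282 = -13282 + √777041070/195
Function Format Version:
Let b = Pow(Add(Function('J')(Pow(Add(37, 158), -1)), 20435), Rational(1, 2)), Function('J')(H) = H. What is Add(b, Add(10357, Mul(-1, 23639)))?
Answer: Add(-13282, Mul(Rational(1, 195), Pow(777041070, Rational(1, 2)))) ≈ -13139.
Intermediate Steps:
b = Mul(Rational(1, 195), Pow(777041070, Rational(1, 2))) (b = Pow(Add(Pow(Add(37, 158), -1), 20435), Rational(1, 2)) = Pow(Add(Pow(195, -1), 20435), Rational(1, 2)) = Pow(Add(Rational(1, 195), 20435), Rational(1, 2)) = Pow(Rational(3984826, 195), Rational(1, 2)) = Mul(Rational(1, 195), Pow(777041070, Rational(1, 2))) ≈ 142.95)
Add(b, Add(10357, Mul(-1, 23639))) = Add(Mul(Rational(1, 195), Pow(777041070, Rational(1, 2))), Add(10357, Mul(-1, 23639))) = Add(Mul(Rational(1, 195), Pow(777041070, Rational(1, 2))), Add(10357, -23639)) = Add(Mul(Rational(1, 195), Pow(777041070, Rational(1, 2))), -13282) = Add(-13282, Mul(Rational(1, 195), Pow(777041070, Rational(1, 2))))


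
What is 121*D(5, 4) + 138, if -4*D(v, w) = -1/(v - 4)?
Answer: 673/4 ≈ 168.25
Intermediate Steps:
D(v, w) = 1/(4*(-4 + v)) (D(v, w) = -(-1)/(4*(v - 4)) = -(-1)/(4*(-4 + v)) = 1/(4*(-4 + v)))
121*D(5, 4) + 138 = 121*(1/(4*(-4 + 5))) + 138 = 121*((1/4)/1) + 138 = 121*((1/4)*1) + 138 = 121*(1/4) + 138 = 121/4 + 138 = 673/4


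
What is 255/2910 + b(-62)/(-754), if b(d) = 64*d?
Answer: 391305/73138 ≈ 5.3502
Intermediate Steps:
255/2910 + b(-62)/(-754) = 255/2910 + (64*(-62))/(-754) = 255*(1/2910) - 3968*(-1/754) = 17/194 + 1984/377 = 391305/73138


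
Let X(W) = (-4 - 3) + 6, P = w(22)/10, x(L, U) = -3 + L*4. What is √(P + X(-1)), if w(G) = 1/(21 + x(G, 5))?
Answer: I*√280635/530 ≈ 0.99953*I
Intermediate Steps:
x(L, U) = -3 + 4*L
w(G) = 1/(18 + 4*G) (w(G) = 1/(21 + (-3 + 4*G)) = 1/(18 + 4*G))
P = 1/1060 (P = (1/(2*(9 + 2*22)))/10 = (1/(2*(9 + 44)))*(⅒) = ((½)/53)*(⅒) = ((½)*(1/53))*(⅒) = (1/106)*(⅒) = 1/1060 ≈ 0.00094340)
X(W) = -1 (X(W) = -7 + 6 = -1)
√(P + X(-1)) = √(1/1060 - 1) = √(-1059/1060) = I*√280635/530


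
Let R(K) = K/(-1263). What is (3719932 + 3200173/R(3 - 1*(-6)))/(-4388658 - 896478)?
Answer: 1336113037/15855408 ≈ 84.269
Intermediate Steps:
R(K) = -K/1263 (R(K) = K*(-1/1263) = -K/1263)
(3719932 + 3200173/R(3 - 1*(-6)))/(-4388658 - 896478) = (3719932 + 3200173/((-(3 - 1*(-6))/1263)))/(-4388658 - 896478) = (3719932 + 3200173/((-(3 + 6)/1263)))/(-5285136) = (3719932 + 3200173/((-1/1263*9)))*(-1/5285136) = (3719932 + 3200173/(-3/421))*(-1/5285136) = (3719932 + 3200173*(-421/3))*(-1/5285136) = (3719932 - 1347272833/3)*(-1/5285136) = -1336113037/3*(-1/5285136) = 1336113037/15855408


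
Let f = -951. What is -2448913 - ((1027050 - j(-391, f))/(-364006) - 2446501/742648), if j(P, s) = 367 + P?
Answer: -331004451568845393/135164163944 ≈ -2.4489e+6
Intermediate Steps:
-2448913 - ((1027050 - j(-391, f))/(-364006) - 2446501/742648) = -2448913 - ((1027050 - (367 - 391))/(-364006) - 2446501/742648) = -2448913 - ((1027050 - 1*(-24))*(-1/364006) - 2446501*1/742648) = -2448913 - ((1027050 + 24)*(-1/364006) - 2446501/742648) = -2448913 - (1027074*(-1/364006) - 2446501/742648) = -2448913 - (-513537/182003 - 2446501/742648) = -2448913 - 1*(-826647747479/135164163944) = -2448913 + 826647747479/135164163944 = -331004451568845393/135164163944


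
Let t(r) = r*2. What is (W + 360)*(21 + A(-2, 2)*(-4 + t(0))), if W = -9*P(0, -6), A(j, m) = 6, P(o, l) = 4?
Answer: -972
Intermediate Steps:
t(r) = 2*r
W = -36 (W = -9*4 = -36)
(W + 360)*(21 + A(-2, 2)*(-4 + t(0))) = (-36 + 360)*(21 + 6*(-4 + 2*0)) = 324*(21 + 6*(-4 + 0)) = 324*(21 + 6*(-4)) = 324*(21 - 24) = 324*(-3) = -972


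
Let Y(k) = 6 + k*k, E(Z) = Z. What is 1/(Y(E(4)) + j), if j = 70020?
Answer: 1/70042 ≈ 1.4277e-5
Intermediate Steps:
Y(k) = 6 + k²
1/(Y(E(4)) + j) = 1/((6 + 4²) + 70020) = 1/((6 + 16) + 70020) = 1/(22 + 70020) = 1/70042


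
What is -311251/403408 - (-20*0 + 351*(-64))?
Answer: 9061846061/403408 ≈ 22463.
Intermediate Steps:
-311251/403408 - (-20*0 + 351*(-64)) = -311251*1/403408 - (0 - 22464) = -311251/403408 - 1*(-22464) = -311251/403408 + 22464 = 9061846061/403408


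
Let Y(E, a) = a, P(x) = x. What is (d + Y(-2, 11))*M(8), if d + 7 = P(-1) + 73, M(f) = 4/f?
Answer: 38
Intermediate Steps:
d = 65 (d = -7 + (-1 + 73) = -7 + 72 = 65)
(d + Y(-2, 11))*M(8) = (65 + 11)*(4/8) = 76*(4*(1/8)) = 76*(1/2) = 38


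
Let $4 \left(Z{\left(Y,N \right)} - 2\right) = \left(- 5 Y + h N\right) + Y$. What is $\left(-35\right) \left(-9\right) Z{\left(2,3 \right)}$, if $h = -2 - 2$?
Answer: $-945$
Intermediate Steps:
$h = -4$ ($h = -2 - 2 = -4$)
$Z{\left(Y,N \right)} = 2 - N - Y$ ($Z{\left(Y,N \right)} = 2 + \frac{\left(- 5 Y - 4 N\right) + Y}{4} = 2 + \frac{- 4 N - 4 Y}{4} = 2 - \left(N + Y\right) = 2 - N - Y$)
$\left(-35\right) \left(-9\right) Z{\left(2,3 \right)} = \left(-35\right) \left(-9\right) \left(2 - 3 - 2\right) = 315 \left(2 - 3 - 2\right) = 315 \left(-3\right) = -945$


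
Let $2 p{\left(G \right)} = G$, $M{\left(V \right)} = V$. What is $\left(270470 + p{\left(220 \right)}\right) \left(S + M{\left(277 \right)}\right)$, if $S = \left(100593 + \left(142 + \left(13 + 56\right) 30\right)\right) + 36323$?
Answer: $37720204900$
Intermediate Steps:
$S = 139128$ ($S = \left(100593 + \left(142 + 69 \cdot 30\right)\right) + 36323 = \left(100593 + \left(142 + 2070\right)\right) + 36323 = \left(100593 + 2212\right) + 36323 = 102805 + 36323 = 139128$)
$p{\left(G \right)} = \frac{G}{2}$
$\left(270470 + p{\left(220 \right)}\right) \left(S + M{\left(277 \right)}\right) = \left(270470 + \frac{1}{2} \cdot 220\right) \left(139128 + 277\right) = \left(270470 + 110\right) 139405 = 270580 \cdot 139405 = 37720204900$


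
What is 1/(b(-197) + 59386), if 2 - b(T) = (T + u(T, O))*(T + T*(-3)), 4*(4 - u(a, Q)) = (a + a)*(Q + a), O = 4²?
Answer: 1/7159859 ≈ 1.3967e-7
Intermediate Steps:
O = 16
u(a, Q) = 4 - a*(Q + a)/2 (u(a, Q) = 4 - (a + a)*(Q + a)/4 = 4 - 2*a*(Q + a)/4 = 4 - a*(Q + a)/2)
b(T) = 2 + 2*T*(4 - 7*T - T²/2) (b(T) = 2 - (T + (4 - T²/2 - ½*16*T))*(T + T*(-3)) = 2 - (T + (4 - T²/2 - 8*T))*(T - 3*T) = 2 - (T + (4 - 8*T - T²/2))*(-2*T) = 2 - (4 - 7*T - T²/2)*(-2*T) = 2 - (-2)*T*(4 - 7*T - T²/2) = 2 + 2*T*(4 - 7*T - T²/2))
1/(b(-197) + 59386) = 1/((2 - 1*(-197)³ - 14*(-197)² + 8*(-197)) + 59386) = 1/((2 - 1*(-7645373) - 14*38809 - 1576) + 59386) = 1/((2 + 7645373 - 543326 - 1576) + 59386) = 1/(7100473 + 59386) = 1/7159859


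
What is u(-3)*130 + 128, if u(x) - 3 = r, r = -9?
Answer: -652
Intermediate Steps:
u(x) = -6 (u(x) = 3 - 9 = -6)
u(-3)*130 + 128 = -6*130 + 128 = -780 + 128 = -652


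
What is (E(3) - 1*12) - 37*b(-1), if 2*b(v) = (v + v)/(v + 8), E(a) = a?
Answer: -26/7 ≈ -3.7143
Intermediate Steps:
b(v) = v/(8 + v) (b(v) = ((v + v)/(v + 8))/2 = ((2*v)/(8 + v))/2 = (2*v/(8 + v))/2 = v/(8 + v))
(E(3) - 1*12) - 37*b(-1) = (3 - 1*12) - (-37)/(8 - 1) = (3 - 12) - (-37)/7 = -9 - (-37)/7 = -9 - 37*(-⅐) = -9 + 37/7 = -26/7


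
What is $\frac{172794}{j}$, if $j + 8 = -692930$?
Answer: $- \frac{86397}{346469} \approx -0.24936$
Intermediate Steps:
$j = -692938$ ($j = -8 - 692930 = -692938$)
$\frac{172794}{j} = \frac{172794}{-692938} = 172794 \left(- \frac{1}{692938}\right) = - \frac{86397}{346469}$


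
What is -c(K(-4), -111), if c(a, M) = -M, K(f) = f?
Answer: -111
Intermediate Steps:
-c(K(-4), -111) = -(-1)*(-111) = -1*111 = -111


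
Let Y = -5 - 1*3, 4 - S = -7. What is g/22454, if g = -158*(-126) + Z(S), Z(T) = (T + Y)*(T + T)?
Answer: 9987/11227 ≈ 0.88955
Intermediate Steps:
S = 11 (S = 4 - 1*(-7) = 4 + 7 = 11)
Y = -8 (Y = -5 - 3 = -8)
Z(T) = 2*T*(-8 + T) (Z(T) = (T - 8)*(T + T) = (-8 + T)*(2*T) = 2*T*(-8 + T))
g = 19974 (g = -158*(-126) + 2*11*(-8 + 11) = 19908 + 2*11*3 = 19908 + 66 = 19974)
g/22454 = 19974/22454 = 19974*(1/22454) = 9987/11227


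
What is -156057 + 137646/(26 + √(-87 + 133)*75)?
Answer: -20138916507/129037 + 5161725*√46/129037 ≈ -1.5580e+5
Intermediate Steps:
-156057 + 137646/(26 + √(-87 + 133)*75) = -156057 + 137646/(26 + √46*75) = -156057 + 137646/(26 + 75*√46)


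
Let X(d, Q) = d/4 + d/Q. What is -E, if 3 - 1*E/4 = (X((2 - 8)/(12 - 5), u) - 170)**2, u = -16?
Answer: 90792433/784 ≈ 1.1581e+5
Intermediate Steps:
X(d, Q) = d/4 + d/Q (X(d, Q) = d*(1/4) + d/Q = d/4 + d/Q)
E = -90792433/784 (E = 12 - 4*((((2 - 8)/(12 - 5))/4 + ((2 - 8)/(12 - 5))/(-16)) - 170)**2 = 12 - 4*(((-6/7)/4 - 6/7*(-1/16)) - 170)**2 = 12 - 4*(((-6*1/7)/4 - 6*1/7*(-1/16)) - 170)**2 = 12 - 4*(((1/4)*(-6/7) - 6/7*(-1/16)) - 170)**2 = 12 - 4*((-3/14 + 3/56) - 170)**2 = 12 - 4*(-9/56 - 170)**2 = 12 - 4*(-9529/56)**2 = 12 - 4*90801841/3136 = 12 - 90801841/784 = -90792433/784 ≈ -1.1581e+5)
-E = -1*(-90792433/784) = 90792433/784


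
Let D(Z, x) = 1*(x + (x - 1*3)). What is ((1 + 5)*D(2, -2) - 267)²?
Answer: 95481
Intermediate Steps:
D(Z, x) = -3 + 2*x (D(Z, x) = 1*(x + (x - 3)) = 1*(x + (-3 + x)) = 1*(-3 + 2*x) = -3 + 2*x)
((1 + 5)*D(2, -2) - 267)² = ((1 + 5)*(-3 + 2*(-2)) - 267)² = (6*(-3 - 4) - 267)² = (6*(-7) - 267)² = (-42 - 267)² = (-309)² = 95481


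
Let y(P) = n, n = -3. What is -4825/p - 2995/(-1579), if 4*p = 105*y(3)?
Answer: 6283625/99477 ≈ 63.167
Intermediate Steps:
y(P) = -3
p = -315/4 (p = (105*(-3))/4 = (¼)*(-315) = -315/4 ≈ -78.750)
-4825/p - 2995/(-1579) = -4825/(-315/4) - 2995/(-1579) = -4825*(-4/315) - 2995*(-1/1579) = 3860/63 + 2995/1579 = 6283625/99477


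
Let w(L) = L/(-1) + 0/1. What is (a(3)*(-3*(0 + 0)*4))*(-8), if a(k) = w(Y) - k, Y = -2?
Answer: 0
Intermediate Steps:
w(L) = -L (w(L) = L*(-1) + 0*1 = -L + 0 = -L)
a(k) = 2 - k (a(k) = -1*(-2) - k = 2 - k)
(a(3)*(-3*(0 + 0)*4))*(-8) = ((2 - 1*3)*(-3*(0 + 0)*4))*(-8) = ((2 - 3)*(-3*0*4))*(-8) = -0*4*(-8) = -1*0*(-8) = 0*(-8) = 0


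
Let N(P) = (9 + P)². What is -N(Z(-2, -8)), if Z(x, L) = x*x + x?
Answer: -121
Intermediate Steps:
Z(x, L) = x + x² (Z(x, L) = x² + x = x + x²)
-N(Z(-2, -8)) = -(9 - 2*(1 - 2))² = -(9 - 2*(-1))² = -(9 + 2)² = -1*11² = -1*121 = -121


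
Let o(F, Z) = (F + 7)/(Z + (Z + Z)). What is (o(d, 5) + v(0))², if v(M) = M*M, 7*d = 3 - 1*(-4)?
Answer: 64/225 ≈ 0.28444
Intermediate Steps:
d = 1 (d = (3 - 1*(-4))/7 = (3 + 4)/7 = (⅐)*7 = 1)
o(F, Z) = (7 + F)/(3*Z) (o(F, Z) = (7 + F)/(Z + 2*Z) = (7 + F)/((3*Z)) = (7 + F)*(1/(3*Z)) = (7 + F)/(3*Z))
v(M) = M²
(o(d, 5) + v(0))² = ((⅓)*(7 + 1)/5 + 0²)² = ((⅓)*(⅕)*8 + 0)² = (8/15 + 0)² = (8/15)² = 64/225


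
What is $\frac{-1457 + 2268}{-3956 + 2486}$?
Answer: $- \frac{811}{1470} \approx -0.5517$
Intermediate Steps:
$\frac{-1457 + 2268}{-3956 + 2486} = \frac{811}{-1470} = 811 \left(- \frac{1}{1470}\right) = - \frac{811}{1470}$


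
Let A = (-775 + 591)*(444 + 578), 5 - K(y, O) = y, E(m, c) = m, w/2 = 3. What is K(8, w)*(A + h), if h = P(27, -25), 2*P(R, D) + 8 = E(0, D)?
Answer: 564156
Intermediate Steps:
w = 6 (w = 2*3 = 6)
P(R, D) = -4 (P(R, D) = -4 + (1/2)*0 = -4 + 0 = -4)
K(y, O) = 5 - y
h = -4
A = -188048 (A = -184*1022 = -188048)
K(8, w)*(A + h) = (5 - 1*8)*(-188048 - 4) = (5 - 8)*(-188052) = -3*(-188052) = 564156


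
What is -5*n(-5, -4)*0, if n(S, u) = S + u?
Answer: 0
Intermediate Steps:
-5*n(-5, -4)*0 = -5*(-5 - 4)*0 = -5*(-9)*0 = 45*0 = 0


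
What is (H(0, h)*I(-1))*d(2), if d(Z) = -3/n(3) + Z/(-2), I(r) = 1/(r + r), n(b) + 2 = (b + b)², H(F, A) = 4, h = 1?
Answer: 37/17 ≈ 2.1765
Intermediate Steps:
n(b) = -2 + 4*b² (n(b) = -2 + (b + b)² = -2 + (2*b)² = -2 + 4*b²)
I(r) = 1/(2*r)
d(Z) = -3/34 - Z/2 (d(Z) = -3/(-2 + 4*3²) + Z/(-2) = -3/(-2 + 4*9) + Z*(-½) = -3/(-2 + 36) - Z/2 = -3/34 - Z/2)
(H(0, h)*I(-1))*d(2) = (4*((½)/(-1)))*(-3/34 - ½*2) = (4*((½)*(-1)))*(-3/34 - 1) = (4*(-½))*(-37/34) = -2*(-37/34) = 37/17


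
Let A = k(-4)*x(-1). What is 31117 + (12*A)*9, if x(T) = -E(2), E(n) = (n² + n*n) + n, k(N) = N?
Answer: 35437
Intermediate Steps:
E(n) = n + 2*n² (E(n) = (n² + n²) + n = 2*n² + n = n + 2*n²)
x(T) = -10 (x(T) = -2*(1 + 2*2) = -2*(1 + 4) = -2*5 = -1*10 = -10)
A = 40 (A = -4*(-10) = 40)
31117 + (12*A)*9 = 31117 + (12*40)*9 = 31117 + 480*9 = 31117 + 4320 = 35437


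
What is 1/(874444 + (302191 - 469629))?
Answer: 1/707006 ≈ 1.4144e-6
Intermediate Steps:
1/(874444 + (302191 - 469629)) = 1/(874444 - 167438) = 1/707006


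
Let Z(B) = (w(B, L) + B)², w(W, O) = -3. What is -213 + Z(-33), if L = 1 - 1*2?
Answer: 1083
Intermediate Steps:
L = -1 (L = 1 - 2 = -1)
Z(B) = (-3 + B)²
-213 + Z(-33) = -213 + (-3 - 33)² = -213 + (-36)² = -213 + 1296 = 1083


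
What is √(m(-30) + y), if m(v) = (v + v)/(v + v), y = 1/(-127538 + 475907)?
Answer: √121361308530/348369 ≈ 1.0000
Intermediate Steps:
y = 1/348369 ≈ 2.8705e-6
m(v) = 1 (m(v) = (2*v)/((2*v)) = (2*v)*(1/(2*v)) = 1)
√(m(-30) + y) = √(1 + 1/348369) = √(348370/348369) = √121361308530/348369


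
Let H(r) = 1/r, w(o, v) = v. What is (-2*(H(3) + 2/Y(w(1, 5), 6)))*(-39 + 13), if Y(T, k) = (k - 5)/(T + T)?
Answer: 3172/3 ≈ 1057.3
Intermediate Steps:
H(r) = 1/r
Y(T, k) = (-5 + k)/(2*T) (Y(T, k) = (-5 + k)/((2*T)) = (-5 + k)*(1/(2*T)) = (-5 + k)/(2*T))
(-2*(H(3) + 2/Y(w(1, 5), 6)))*(-39 + 13) = (-2*(1/3 + 2/(((1/2)*(-5 + 6)/5))))*(-39 + 13) = -2*(1/3 + 2/(((1/2)*(1/5)*1)))*(-26) = -2*(1/3 + 2/(1/10))*(-26) = -2*(1/3 + 2*10)*(-26) = -2*(1/3 + 20)*(-26) = -2*61/3*(-26) = -122/3*(-26) = 3172/3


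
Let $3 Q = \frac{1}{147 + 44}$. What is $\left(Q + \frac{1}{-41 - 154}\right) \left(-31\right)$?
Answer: $\frac{1302}{12415} \approx 0.10487$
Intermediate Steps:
$Q = \frac{1}{573}$ ($Q = \frac{1}{3 \left(147 + 44\right)} = \frac{1}{3 \cdot 191} = \frac{1}{3} \cdot \frac{1}{191} = \frac{1}{573} \approx 0.0017452$)
$\left(Q + \frac{1}{-41 - 154}\right) \left(-31\right) = \left(\frac{1}{573} + \frac{1}{-41 - 154}\right) \left(-31\right) = \left(\frac{1}{573} + \frac{1}{-195}\right) \left(-31\right) = \left(\frac{1}{573} - \frac{1}{195}\right) \left(-31\right) = \left(- \frac{42}{12415}\right) \left(-31\right) = \frac{1302}{12415}$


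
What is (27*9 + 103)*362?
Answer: 125252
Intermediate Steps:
(27*9 + 103)*362 = (243 + 103)*362 = 346*362 = 125252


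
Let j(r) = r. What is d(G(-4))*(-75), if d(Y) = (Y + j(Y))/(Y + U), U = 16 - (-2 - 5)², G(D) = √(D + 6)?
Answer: 300/1087 + 4950*√2/1087 ≈ 6.7161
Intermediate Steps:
G(D) = √(6 + D)
U = -33 (U = 16 - 1*(-7)² = 16 - 1*49 = 16 - 49 = -33)
d(Y) = 2*Y/(-33 + Y) (d(Y) = (Y + Y)/(Y - 33) = (2*Y)/(-33 + Y) = 2*Y/(-33 + Y))
d(G(-4))*(-75) = (2*√(6 - 4)/(-33 + √(6 - 4)))*(-75) = (2*√2/(-33 + √2))*(-75) = -150*√2/(-33 + √2)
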